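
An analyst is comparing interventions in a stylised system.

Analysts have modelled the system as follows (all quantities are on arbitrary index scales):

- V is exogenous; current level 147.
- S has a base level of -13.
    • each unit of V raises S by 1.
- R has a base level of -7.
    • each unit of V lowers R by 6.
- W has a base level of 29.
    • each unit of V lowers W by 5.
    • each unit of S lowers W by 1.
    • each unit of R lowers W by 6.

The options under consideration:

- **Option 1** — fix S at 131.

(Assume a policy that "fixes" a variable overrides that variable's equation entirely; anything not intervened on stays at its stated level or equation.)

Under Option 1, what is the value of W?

Option 1 (S := 131):
  V = 147
  S = 131
  R = -7 − 6·147 = -889
  W = 29 − 5·147 − 131 − 6·(-889) = 4497

4497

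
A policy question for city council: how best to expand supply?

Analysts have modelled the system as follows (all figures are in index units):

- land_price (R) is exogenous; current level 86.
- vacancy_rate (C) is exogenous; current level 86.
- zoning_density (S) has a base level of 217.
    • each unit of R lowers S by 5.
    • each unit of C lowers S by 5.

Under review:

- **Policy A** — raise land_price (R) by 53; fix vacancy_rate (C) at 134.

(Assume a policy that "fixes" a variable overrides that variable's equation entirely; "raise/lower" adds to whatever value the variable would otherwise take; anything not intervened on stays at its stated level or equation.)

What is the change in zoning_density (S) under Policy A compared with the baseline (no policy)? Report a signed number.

Baseline:
  R = 86
  C = 86
  S = 217 − 5·86 − 5·86 = -643
Policy A (R + 53, C := 134):
  R = 86 + 53 = 139
  C = 134
  S = 217 − 5·139 − 5·134 = -1148
Change in S: -1148 − (-643) = -505

-505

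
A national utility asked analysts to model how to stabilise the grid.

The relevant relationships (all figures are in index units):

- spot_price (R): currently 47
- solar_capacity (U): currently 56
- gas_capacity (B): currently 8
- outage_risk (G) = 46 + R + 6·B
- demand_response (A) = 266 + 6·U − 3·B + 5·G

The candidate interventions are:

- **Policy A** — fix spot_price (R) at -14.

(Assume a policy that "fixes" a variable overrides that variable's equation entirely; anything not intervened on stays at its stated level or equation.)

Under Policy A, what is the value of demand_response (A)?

978

Policy A (R := -14):
  R = -14
  U = 56
  B = 8
  G = 46 + (-14) + 6·8 = 80
  A = 266 + 6·56 − 3·8 + 5·80 = 978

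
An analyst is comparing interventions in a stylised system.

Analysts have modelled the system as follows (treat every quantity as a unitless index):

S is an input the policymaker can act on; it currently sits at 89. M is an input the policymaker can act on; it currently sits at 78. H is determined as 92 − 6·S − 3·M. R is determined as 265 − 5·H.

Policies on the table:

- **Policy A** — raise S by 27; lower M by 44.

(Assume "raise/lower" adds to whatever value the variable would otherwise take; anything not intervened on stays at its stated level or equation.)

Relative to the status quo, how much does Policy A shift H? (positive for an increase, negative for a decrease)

Baseline:
  S = 89
  M = 78
  H = 92 − 6·89 − 3·78 = -676
Policy A (S + 27, M − 44):
  S = 89 + 27 = 116
  M = 78 − 44 = 34
  H = 92 − 6·116 − 3·34 = -706
Change in H: -706 − (-676) = -30

-30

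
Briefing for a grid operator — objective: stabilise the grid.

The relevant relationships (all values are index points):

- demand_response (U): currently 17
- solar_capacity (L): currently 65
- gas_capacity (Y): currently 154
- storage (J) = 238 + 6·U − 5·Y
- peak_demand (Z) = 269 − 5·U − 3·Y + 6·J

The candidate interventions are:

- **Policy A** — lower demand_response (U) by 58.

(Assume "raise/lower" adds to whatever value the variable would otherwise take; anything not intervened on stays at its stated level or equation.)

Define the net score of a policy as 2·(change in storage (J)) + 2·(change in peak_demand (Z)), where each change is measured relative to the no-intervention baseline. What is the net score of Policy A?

-4292

Baseline:
  U = 17
  Y = 154
  J = 238 + 6·17 − 5·154 = -430
  Z = 269 − 5·17 − 3·154 + 6·(-430) = -2858
Policy A (U − 58):
  U = 17 − 58 = -41
  Y = 154
  J = 238 + 6·(-41) − 5·154 = -778
  Z = 269 − 5·(-41) − 3·154 + 6·(-778) = -4656
ΔJ = -778 − (-430) = -348; ΔZ = -4656 − (-2858) = -1798
Score = 2·(-348) + 2·(-1798) = -4292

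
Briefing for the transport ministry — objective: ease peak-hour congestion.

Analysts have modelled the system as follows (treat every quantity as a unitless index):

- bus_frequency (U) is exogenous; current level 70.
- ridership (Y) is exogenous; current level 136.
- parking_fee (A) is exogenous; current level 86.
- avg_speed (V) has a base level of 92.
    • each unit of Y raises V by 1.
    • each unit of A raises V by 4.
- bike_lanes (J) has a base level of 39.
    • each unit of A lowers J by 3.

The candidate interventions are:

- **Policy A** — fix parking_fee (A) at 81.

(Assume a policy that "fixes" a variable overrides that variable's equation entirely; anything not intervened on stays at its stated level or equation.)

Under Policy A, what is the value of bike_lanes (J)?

Policy A (A := 81):
  A = 81
  J = 39 − 3·81 = -204

-204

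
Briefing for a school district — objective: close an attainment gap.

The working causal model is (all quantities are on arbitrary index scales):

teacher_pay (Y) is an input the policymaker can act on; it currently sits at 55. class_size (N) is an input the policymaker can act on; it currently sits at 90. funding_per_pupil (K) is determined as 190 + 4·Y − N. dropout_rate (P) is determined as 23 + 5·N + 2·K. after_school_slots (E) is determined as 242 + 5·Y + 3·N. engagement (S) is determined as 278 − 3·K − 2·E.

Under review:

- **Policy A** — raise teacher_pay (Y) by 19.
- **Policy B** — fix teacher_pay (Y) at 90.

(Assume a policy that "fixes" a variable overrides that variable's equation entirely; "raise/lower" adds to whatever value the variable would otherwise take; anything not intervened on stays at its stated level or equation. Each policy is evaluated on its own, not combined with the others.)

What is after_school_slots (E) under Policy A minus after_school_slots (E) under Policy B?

-80

Policy A (Y + 19):
  Y = 55 + 19 = 74
  N = 90
  E = 242 + 5·74 + 3·90 = 882
Policy B (Y := 90):
  Y = 90
  N = 90
  E = 242 + 5·90 + 3·90 = 962
E: 882 − 962 = -80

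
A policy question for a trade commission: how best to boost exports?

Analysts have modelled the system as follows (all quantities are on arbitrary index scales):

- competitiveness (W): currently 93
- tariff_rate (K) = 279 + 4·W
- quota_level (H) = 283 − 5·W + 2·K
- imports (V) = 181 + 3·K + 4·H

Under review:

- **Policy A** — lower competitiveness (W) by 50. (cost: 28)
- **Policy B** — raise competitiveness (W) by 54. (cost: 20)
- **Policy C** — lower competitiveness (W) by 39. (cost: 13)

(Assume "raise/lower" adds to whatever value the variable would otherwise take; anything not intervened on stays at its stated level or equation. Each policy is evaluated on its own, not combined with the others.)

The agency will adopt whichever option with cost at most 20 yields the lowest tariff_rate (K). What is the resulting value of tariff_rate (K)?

495

Policy B (W + 54):
  W = 93 + 54 = 147
  K = 279 + 4·147 = 867
Policy C (W − 39):
  W = 93 − 39 = 54
  K = 279 + 4·54 = 495
Comparing — Policy B: K=867, Policy C: K=495. Lowest is 495 (Policy C).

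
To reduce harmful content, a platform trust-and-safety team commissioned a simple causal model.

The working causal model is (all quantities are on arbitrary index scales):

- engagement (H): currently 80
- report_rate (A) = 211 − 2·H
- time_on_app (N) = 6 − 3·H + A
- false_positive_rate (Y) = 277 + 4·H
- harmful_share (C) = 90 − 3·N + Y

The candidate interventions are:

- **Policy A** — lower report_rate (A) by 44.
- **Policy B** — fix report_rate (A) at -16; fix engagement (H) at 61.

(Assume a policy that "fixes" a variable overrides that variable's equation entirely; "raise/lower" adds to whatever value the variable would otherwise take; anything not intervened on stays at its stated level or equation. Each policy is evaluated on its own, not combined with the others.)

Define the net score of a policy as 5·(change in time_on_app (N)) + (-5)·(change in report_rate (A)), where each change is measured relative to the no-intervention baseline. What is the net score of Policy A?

0

Baseline:
  H = 80
  A = 211 − 2·80 = 51
  N = 6 − 3·80 + 51 = -183
Policy A (A − 44):
  H = 80
  A = 211 − 2·80 (−44 from intervention) = 7
  N = 6 − 3·80 + 7 = -227
ΔN = -227 − (-183) = -44; ΔA = 7 − 51 = -44
Score = 5·(-44) + (-5)·(-44) = 0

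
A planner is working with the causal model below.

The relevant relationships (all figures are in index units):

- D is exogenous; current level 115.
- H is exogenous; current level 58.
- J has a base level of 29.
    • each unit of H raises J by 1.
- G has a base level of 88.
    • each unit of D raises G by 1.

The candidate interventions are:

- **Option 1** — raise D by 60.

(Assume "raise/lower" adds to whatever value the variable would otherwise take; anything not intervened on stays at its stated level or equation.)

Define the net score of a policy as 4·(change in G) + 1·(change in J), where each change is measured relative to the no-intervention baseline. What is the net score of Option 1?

Baseline:
  D = 115
  H = 58
  J = 29 + 58 = 87
  G = 88 + 115 = 203
Option 1 (D + 60):
  D = 115 + 60 = 175
  H = 58
  J = 29 + 58 = 87
  G = 88 + 175 = 263
ΔG = 263 − 203 = 60; ΔJ = 87 − 87 = 0
Score = 4·60 + 1·0 = 240

240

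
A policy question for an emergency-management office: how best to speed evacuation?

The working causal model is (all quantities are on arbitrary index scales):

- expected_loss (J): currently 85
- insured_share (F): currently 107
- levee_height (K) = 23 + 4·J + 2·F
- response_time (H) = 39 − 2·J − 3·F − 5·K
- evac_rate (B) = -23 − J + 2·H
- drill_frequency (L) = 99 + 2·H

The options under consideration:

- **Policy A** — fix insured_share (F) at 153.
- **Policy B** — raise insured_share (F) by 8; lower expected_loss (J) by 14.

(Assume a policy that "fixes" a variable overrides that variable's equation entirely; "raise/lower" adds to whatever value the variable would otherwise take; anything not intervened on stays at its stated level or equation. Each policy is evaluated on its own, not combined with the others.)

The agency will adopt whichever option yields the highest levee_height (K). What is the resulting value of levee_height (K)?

669

Policy A (F := 153):
  J = 85
  F = 153
  K = 23 + 4·85 + 2·153 = 669
Policy B (F + 8, J − 14):
  J = 85 − 14 = 71
  F = 107 + 8 = 115
  K = 23 + 4·71 + 2·115 = 537
Comparing — Policy A: K=669, Policy B: K=537. Highest is 669 (Policy A).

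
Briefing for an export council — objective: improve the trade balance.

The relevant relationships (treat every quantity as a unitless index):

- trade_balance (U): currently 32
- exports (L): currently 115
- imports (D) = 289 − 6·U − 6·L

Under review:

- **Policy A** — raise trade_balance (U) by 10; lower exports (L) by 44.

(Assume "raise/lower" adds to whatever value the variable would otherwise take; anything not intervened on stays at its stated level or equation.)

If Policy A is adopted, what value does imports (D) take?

Policy A (U + 10, L − 44):
  U = 32 + 10 = 42
  L = 115 − 44 = 71
  D = 289 − 6·42 − 6·71 = -389

-389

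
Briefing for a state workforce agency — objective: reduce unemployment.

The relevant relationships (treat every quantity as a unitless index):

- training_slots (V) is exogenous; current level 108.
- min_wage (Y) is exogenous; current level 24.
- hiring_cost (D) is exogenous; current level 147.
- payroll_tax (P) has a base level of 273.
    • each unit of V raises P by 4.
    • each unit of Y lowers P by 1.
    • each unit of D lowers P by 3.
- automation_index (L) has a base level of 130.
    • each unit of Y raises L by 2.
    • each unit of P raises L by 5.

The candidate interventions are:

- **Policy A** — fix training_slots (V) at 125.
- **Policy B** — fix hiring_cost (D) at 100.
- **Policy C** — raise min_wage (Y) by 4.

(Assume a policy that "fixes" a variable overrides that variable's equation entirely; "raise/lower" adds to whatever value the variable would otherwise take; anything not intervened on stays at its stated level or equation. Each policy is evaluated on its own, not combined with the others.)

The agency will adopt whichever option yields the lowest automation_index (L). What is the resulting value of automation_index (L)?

1366

Policy A (V := 125):
  V = 125
  Y = 24
  D = 147
  P = 273 + 4·125 − 24 − 3·147 = 308
  L = 130 + 2·24 + 5·308 = 1718
Policy B (D := 100):
  V = 108
  Y = 24
  D = 100
  P = 273 + 4·108 − 24 − 3·100 = 381
  L = 130 + 2·24 + 5·381 = 2083
Policy C (Y + 4):
  V = 108
  Y = 24 + 4 = 28
  D = 147
  P = 273 + 4·108 − 28 − 3·147 = 236
  L = 130 + 2·28 + 5·236 = 1366
Comparing — Policy A: L=1718, Policy B: L=2083, Policy C: L=1366. Lowest is 1366 (Policy C).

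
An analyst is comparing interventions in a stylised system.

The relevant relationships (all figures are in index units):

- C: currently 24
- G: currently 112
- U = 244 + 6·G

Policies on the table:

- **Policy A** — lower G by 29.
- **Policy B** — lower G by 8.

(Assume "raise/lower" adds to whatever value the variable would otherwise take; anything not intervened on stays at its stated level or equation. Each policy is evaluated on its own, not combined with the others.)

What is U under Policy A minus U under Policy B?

Policy A (G − 29):
  G = 112 − 29 = 83
  U = 244 + 6·83 = 742
Policy B (G − 8):
  G = 112 − 8 = 104
  U = 244 + 6·104 = 868
U: 742 − 868 = -126

-126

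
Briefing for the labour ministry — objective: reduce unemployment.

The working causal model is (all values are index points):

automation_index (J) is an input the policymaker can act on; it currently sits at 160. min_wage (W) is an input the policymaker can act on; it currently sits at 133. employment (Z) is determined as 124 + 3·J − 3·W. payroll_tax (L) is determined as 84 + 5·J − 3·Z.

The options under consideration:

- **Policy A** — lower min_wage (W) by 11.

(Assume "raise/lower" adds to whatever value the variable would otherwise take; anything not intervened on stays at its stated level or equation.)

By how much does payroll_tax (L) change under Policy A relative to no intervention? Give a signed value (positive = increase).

-99

Baseline:
  J = 160
  W = 133
  Z = 124 + 3·160 − 3·133 = 205
  L = 84 + 5·160 − 3·205 = 269
Policy A (W − 11):
  J = 160
  W = 133 − 11 = 122
  Z = 124 + 3·160 − 3·122 = 238
  L = 84 + 5·160 − 3·238 = 170
Change in L: 170 − 269 = -99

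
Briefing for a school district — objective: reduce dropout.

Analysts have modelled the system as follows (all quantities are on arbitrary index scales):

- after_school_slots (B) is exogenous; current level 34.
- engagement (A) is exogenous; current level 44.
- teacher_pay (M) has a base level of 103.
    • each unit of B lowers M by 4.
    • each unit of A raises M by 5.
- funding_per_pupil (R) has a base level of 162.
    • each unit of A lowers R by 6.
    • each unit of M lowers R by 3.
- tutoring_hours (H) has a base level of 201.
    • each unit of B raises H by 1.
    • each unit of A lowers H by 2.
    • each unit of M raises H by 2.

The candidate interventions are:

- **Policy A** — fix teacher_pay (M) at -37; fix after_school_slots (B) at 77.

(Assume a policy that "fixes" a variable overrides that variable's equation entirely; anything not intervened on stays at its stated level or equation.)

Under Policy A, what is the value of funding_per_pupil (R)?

Policy A (M := -37, B := 77):
  B = 77
  A = 44
  M = -37
  R = 162 − 6·44 − 3·(-37) = 9

9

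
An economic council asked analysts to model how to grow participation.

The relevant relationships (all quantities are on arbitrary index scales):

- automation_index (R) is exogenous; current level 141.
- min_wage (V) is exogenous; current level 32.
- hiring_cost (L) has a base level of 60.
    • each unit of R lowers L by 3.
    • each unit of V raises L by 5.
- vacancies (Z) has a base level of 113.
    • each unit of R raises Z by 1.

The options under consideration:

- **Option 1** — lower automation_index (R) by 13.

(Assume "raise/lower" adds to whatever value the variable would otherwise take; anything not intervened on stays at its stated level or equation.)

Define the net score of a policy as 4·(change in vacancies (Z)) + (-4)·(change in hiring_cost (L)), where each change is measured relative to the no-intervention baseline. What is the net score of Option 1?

Baseline:
  R = 141
  V = 32
  L = 60 − 3·141 + 5·32 = -203
  Z = 113 + 141 = 254
Option 1 (R − 13):
  R = 141 − 13 = 128
  V = 32
  L = 60 − 3·128 + 5·32 = -164
  Z = 113 + 128 = 241
ΔZ = 241 − 254 = -13; ΔL = -164 − (-203) = 39
Score = 4·(-13) + (-4)·39 = -208

-208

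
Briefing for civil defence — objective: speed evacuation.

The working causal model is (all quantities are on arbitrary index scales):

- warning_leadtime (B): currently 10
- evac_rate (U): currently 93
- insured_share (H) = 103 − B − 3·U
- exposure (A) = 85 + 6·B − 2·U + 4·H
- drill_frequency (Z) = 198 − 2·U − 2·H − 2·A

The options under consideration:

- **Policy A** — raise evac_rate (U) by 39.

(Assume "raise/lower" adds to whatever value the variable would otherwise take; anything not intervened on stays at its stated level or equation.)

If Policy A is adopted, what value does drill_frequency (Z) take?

Policy A (U + 39):
  B = 10
  U = 93 + 39 = 132
  H = 103 − 10 − 3·132 = -303
  A = 85 + 6·10 − 2·132 + 4·(-303) = -1331
  Z = 198 − 2·132 − 2·(-303) − 2·(-1331) = 3202

3202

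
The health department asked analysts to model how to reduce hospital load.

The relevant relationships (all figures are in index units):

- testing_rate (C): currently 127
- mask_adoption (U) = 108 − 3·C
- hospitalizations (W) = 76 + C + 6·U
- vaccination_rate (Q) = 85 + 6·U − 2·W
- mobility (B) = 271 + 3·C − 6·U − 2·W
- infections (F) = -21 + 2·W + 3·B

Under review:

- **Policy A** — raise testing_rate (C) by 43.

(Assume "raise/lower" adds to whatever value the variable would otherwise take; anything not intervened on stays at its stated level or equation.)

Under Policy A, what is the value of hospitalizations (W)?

Policy A (C + 43):
  C = 127 + 43 = 170
  U = 108 − 3·170 = -402
  W = 76 + 170 + 6·(-402) = -2166

-2166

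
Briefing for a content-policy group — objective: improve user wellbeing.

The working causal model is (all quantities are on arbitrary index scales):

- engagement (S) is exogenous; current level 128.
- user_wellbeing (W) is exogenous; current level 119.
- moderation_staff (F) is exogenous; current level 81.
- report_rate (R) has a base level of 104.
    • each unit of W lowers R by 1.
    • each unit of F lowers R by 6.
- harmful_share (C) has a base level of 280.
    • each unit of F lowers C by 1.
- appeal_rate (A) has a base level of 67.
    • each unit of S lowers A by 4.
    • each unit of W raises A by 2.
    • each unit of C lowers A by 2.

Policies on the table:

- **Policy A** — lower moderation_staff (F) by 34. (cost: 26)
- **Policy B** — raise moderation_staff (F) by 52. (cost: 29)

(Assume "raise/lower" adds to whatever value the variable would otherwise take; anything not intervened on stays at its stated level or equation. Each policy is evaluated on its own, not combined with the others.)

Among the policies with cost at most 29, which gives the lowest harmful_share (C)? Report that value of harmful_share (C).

Policy A (F − 34):
  F = 81 − 34 = 47
  C = 280 − 47 = 233
Policy B (F + 52):
  F = 81 + 52 = 133
  C = 280 − 133 = 147
Comparing — Policy A: C=233, Policy B: C=147. Lowest is 147 (Policy B).

147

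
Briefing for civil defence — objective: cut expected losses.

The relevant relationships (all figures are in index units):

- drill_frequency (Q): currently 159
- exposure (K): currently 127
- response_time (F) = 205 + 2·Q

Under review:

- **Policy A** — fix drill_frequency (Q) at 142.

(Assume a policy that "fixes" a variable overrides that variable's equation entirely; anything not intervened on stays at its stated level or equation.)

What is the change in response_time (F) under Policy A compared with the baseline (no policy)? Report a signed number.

-34

Baseline:
  Q = 159
  F = 205 + 2·159 = 523
Policy A (Q := 142):
  Q = 142
  F = 205 + 2·142 = 489
Change in F: 489 − 523 = -34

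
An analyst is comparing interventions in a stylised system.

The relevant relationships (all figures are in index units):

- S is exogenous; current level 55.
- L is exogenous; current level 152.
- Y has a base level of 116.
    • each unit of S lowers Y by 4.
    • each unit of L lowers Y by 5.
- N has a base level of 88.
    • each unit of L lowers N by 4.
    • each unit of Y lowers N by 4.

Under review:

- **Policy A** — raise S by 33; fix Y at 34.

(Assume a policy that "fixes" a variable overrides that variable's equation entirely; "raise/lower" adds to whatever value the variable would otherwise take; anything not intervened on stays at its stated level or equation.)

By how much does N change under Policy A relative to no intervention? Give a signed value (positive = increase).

-3592

Baseline:
  S = 55
  L = 152
  Y = 116 − 4·55 − 5·152 = -864
  N = 88 − 4·152 − 4·(-864) = 2936
Policy A (S + 33, Y := 34):
  S = 55 + 33 = 88
  L = 152
  Y = 34
  N = 88 − 4·152 − 4·34 = -656
Change in N: -656 − 2936 = -3592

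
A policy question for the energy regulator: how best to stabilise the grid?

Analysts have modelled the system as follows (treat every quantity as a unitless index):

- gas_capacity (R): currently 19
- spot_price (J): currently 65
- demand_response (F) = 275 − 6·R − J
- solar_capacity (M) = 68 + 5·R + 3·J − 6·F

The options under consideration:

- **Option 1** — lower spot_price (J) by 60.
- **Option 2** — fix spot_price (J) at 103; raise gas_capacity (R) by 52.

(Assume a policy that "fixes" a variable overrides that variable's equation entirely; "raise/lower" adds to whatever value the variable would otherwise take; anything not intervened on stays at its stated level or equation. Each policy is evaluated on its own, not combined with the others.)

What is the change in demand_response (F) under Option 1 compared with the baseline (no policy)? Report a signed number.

60

Baseline:
  R = 19
  J = 65
  F = 275 − 6·19 − 65 = 96
Option 1 (J − 60):
  R = 19
  J = 65 − 60 = 5
  F = 275 − 6·19 − 5 = 156
Change in F: 156 − 96 = 60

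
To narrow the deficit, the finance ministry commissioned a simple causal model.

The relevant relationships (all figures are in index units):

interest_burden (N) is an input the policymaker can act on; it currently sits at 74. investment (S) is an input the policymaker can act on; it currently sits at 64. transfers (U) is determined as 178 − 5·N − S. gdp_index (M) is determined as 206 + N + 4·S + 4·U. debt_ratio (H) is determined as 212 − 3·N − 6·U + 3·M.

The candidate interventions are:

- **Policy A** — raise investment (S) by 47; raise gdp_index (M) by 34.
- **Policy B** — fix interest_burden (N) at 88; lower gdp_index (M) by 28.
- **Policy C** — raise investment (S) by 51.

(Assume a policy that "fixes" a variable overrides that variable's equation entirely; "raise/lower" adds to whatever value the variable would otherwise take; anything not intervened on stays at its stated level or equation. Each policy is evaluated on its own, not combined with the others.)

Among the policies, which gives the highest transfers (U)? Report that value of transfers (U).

-303

Policy A (S + 47, M + 34):
  N = 74
  S = 64 + 47 = 111
  U = 178 − 5·74 − 111 = -303
Policy B (N := 88, M − 28):
  N = 88
  S = 64
  U = 178 − 5·88 − 64 = -326
Policy C (S + 51):
  N = 74
  S = 64 + 51 = 115
  U = 178 − 5·74 − 115 = -307
Comparing — Policy A: U=-303, Policy B: U=-326, Policy C: U=-307. Highest is -303 (Policy A).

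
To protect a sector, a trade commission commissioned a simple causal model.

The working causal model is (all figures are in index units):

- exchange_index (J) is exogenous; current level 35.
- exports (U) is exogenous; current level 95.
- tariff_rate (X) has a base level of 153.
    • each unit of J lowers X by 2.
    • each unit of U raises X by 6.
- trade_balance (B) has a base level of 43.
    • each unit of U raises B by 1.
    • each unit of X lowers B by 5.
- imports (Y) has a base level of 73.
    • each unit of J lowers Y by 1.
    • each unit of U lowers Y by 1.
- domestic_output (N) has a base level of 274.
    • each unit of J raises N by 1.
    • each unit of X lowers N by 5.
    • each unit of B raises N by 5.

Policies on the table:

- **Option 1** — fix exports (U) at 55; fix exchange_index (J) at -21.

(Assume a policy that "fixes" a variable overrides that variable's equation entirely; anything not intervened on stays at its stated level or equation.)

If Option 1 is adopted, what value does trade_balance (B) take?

Option 1 (U := 55, J := -21):
  J = -21
  U = 55
  X = 153 − 2·(-21) + 6·55 = 525
  B = 43 + 55 − 5·525 = -2527

-2527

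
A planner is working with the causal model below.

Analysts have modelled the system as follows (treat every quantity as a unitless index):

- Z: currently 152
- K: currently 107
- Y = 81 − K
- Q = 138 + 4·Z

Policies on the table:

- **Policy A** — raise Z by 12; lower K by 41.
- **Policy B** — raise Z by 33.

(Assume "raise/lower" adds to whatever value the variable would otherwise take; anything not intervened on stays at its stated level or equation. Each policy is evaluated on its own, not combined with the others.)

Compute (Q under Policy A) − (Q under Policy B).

-84

Policy A (Z + 12, K − 41):
  Z = 152 + 12 = 164
  Q = 138 + 4·164 = 794
Policy B (Z + 33):
  Z = 152 + 33 = 185
  Q = 138 + 4·185 = 878
Q: 794 − 878 = -84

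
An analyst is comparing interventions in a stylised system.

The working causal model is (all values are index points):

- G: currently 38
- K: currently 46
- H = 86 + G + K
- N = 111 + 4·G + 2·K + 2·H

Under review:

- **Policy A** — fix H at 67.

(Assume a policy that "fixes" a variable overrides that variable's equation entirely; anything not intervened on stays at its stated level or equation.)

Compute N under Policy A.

Policy A (H := 67):
  G = 38
  K = 46
  H = 67
  N = 111 + 4·38 + 2·46 + 2·67 = 489

489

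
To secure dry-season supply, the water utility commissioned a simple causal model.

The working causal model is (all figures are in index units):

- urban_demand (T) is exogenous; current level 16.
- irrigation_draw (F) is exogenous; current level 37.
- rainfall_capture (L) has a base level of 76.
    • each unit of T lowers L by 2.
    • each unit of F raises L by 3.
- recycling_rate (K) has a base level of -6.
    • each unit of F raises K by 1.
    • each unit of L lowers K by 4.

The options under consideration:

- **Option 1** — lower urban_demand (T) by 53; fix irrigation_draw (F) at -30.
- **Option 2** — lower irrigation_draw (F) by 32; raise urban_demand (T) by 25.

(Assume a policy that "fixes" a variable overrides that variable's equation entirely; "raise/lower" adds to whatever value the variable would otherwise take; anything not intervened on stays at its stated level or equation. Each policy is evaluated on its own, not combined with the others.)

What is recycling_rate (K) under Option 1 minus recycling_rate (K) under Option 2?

-239

Option 1 (T − 53, F := -30):
  T = 16 − 53 = -37
  F = -30
  L = 76 − 2·(-37) + 3·(-30) = 60
  K = -6 + (-30) − 4·60 = -276
Option 2 (F − 32, T + 25):
  T = 16 + 25 = 41
  F = 37 − 32 = 5
  L = 76 − 2·41 + 3·5 = 9
  K = -6 + 5 − 4·9 = -37
K: -276 − (-37) = -239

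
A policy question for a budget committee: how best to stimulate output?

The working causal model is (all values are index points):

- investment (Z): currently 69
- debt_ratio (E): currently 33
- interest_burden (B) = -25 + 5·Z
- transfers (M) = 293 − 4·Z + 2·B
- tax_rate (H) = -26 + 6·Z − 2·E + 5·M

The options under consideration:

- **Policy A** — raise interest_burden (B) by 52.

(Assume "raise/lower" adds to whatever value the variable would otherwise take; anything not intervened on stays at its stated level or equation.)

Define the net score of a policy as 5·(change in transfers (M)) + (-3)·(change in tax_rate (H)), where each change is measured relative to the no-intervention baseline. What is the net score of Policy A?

-1040

Baseline:
  Z = 69
  E = 33
  B = -25 + 5·69 = 320
  M = 293 − 4·69 + 2·320 = 657
  H = -26 + 6·69 − 2·33 + 5·657 = 3607
Policy A (B + 52):
  Z = 69
  E = 33
  B = -25 + 5·69 (+52 from intervention) = 372
  M = 293 − 4·69 + 2·372 = 761
  H = -26 + 6·69 − 2·33 + 5·761 = 4127
ΔM = 761 − 657 = 104; ΔH = 4127 − 3607 = 520
Score = 5·104 + (-3)·520 = -1040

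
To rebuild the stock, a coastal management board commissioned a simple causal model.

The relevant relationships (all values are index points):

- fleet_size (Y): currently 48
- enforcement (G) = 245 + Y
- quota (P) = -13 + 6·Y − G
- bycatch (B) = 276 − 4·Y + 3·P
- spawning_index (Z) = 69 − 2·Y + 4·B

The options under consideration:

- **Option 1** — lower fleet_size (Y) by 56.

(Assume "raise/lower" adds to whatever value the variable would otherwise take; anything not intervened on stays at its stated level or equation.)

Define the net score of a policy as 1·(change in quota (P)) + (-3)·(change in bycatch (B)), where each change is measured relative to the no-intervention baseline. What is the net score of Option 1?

1568

Baseline:
  Y = 48
  G = 245 + 48 = 293
  P = -13 + 6·48 − 293 = -18
  B = 276 − 4·48 + 3·(-18) = 30
Option 1 (Y − 56):
  Y = 48 − 56 = -8
  G = 245 + (-8) = 237
  P = -13 + 6·(-8) − 237 = -298
  B = 276 − 4·(-8) + 3·(-298) = -586
ΔP = -298 − (-18) = -280; ΔB = -586 − 30 = -616
Score = 1·(-280) + (-3)·(-616) = 1568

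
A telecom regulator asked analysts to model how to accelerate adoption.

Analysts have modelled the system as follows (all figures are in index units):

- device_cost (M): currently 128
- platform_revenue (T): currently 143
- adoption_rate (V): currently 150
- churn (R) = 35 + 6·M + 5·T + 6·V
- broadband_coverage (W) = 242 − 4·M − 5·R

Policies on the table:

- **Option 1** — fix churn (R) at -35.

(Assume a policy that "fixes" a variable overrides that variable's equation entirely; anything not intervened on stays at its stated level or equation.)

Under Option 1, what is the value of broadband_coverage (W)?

Option 1 (R := -35):
  M = 128
  T = 143
  V = 150
  R = -35
  W = 242 − 4·128 − 5·(-35) = -95

-95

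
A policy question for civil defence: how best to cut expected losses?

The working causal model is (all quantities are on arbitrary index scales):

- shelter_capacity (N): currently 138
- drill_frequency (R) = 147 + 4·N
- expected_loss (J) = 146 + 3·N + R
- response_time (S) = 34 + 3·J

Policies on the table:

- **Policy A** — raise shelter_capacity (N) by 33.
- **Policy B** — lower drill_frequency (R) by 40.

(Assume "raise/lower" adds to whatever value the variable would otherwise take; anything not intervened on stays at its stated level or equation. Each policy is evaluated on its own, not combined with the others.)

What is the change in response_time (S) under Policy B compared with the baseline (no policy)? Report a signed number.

Baseline:
  N = 138
  R = 147 + 4·138 = 699
  J = 146 + 3·138 + 699 = 1259
  S = 34 + 3·1259 = 3811
Policy B (R − 40):
  N = 138
  R = 147 + 4·138 (−40 from intervention) = 659
  J = 146 + 3·138 + 659 = 1219
  S = 34 + 3·1219 = 3691
Change in S: 3691 − 3811 = -120

-120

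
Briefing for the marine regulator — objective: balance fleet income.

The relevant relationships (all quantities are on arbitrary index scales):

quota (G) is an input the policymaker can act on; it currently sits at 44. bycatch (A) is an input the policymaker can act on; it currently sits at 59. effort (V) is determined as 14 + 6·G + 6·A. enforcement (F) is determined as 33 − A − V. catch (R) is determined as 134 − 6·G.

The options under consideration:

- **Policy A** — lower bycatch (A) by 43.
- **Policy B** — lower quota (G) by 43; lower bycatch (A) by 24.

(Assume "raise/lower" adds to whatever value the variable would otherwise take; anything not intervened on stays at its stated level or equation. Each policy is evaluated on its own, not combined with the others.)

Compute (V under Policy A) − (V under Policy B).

Policy A (A − 43):
  G = 44
  A = 59 − 43 = 16
  V = 14 + 6·44 + 6·16 = 374
Policy B (G − 43, A − 24):
  G = 44 − 43 = 1
  A = 59 − 24 = 35
  V = 14 + 6·1 + 6·35 = 230
V: 374 − 230 = 144

144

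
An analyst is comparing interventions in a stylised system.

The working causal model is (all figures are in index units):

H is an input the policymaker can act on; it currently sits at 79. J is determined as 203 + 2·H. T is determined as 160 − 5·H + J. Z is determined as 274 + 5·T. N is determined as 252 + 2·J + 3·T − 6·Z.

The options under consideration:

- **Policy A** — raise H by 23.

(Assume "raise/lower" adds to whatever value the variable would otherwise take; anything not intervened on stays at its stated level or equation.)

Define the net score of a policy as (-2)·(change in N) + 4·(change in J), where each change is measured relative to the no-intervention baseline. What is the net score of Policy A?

-3726

Baseline:
  H = 79
  J = 203 + 2·79 = 361
  T = 160 − 5·79 + 361 = 126
  Z = 274 + 5·126 = 904
  N = 252 + 2·361 + 3·126 − 6·904 = -4072
Policy A (H + 23):
  H = 79 + 23 = 102
  J = 203 + 2·102 = 407
  T = 160 − 5·102 + 407 = 57
  Z = 274 + 5·57 = 559
  N = 252 + 2·407 + 3·57 − 6·559 = -2117
ΔN = -2117 − (-4072) = 1955; ΔJ = 407 − 361 = 46
Score = (-2)·1955 + 4·46 = -3726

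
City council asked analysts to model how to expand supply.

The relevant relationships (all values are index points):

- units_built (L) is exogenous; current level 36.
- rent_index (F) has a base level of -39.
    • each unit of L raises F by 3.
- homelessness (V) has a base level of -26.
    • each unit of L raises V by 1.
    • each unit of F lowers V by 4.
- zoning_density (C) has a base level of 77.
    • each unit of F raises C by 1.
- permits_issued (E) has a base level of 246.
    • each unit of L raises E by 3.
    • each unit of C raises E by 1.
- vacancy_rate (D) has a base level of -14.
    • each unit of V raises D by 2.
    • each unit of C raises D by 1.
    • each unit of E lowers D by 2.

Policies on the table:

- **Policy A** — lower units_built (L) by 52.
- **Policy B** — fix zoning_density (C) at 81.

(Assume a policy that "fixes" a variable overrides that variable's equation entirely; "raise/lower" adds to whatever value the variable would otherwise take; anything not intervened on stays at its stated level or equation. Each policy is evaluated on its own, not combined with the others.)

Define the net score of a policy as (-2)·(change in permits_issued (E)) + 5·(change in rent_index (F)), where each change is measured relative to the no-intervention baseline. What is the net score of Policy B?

Baseline:
  L = 36
  F = -39 + 3·36 = 69
  C = 77 + 69 = 146
  E = 246 + 3·36 + 146 = 500
Policy B (C := 81):
  L = 36
  F = -39 + 3·36 = 69
  C = 81
  E = 246 + 3·36 + 81 = 435
ΔE = 435 − 500 = -65; ΔF = 69 − 69 = 0
Score = (-2)·(-65) + 5·0 = 130

130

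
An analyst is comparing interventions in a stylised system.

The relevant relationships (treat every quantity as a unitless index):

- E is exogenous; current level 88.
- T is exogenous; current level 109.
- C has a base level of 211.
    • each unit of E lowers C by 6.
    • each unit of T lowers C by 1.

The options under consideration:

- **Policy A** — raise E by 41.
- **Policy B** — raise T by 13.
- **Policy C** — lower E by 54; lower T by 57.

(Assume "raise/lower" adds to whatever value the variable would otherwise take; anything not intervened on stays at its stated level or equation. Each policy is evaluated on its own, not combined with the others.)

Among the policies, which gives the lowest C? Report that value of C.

-672

Policy A (E + 41):
  E = 88 + 41 = 129
  T = 109
  C = 211 − 6·129 − 109 = -672
Policy B (T + 13):
  E = 88
  T = 109 + 13 = 122
  C = 211 − 6·88 − 122 = -439
Policy C (E − 54, T − 57):
  E = 88 − 54 = 34
  T = 109 − 57 = 52
  C = 211 − 6·34 − 52 = -45
Comparing — Policy A: C=-672, Policy B: C=-439, Policy C: C=-45. Lowest is -672 (Policy A).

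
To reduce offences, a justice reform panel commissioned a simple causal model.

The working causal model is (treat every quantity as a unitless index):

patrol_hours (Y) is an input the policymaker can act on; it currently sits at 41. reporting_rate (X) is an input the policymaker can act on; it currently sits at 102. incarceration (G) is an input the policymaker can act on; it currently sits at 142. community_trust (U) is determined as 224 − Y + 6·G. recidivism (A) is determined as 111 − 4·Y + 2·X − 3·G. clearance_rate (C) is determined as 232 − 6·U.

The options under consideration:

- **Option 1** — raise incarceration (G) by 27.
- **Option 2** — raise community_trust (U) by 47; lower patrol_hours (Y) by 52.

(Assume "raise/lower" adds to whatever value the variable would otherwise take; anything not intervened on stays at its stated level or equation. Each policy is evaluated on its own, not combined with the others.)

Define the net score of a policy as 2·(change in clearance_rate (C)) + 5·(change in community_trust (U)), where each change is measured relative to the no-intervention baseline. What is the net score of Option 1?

Baseline:
  Y = 41
  G = 142
  U = 224 − 41 + 6·142 = 1035
  C = 232 − 6·1035 = -5978
Option 1 (G + 27):
  Y = 41
  G = 142 + 27 = 169
  U = 224 − 41 + 6·169 = 1197
  C = 232 − 6·1197 = -6950
ΔC = -6950 − (-5978) = -972; ΔU = 1197 − 1035 = 162
Score = 2·(-972) + 5·162 = -1134

-1134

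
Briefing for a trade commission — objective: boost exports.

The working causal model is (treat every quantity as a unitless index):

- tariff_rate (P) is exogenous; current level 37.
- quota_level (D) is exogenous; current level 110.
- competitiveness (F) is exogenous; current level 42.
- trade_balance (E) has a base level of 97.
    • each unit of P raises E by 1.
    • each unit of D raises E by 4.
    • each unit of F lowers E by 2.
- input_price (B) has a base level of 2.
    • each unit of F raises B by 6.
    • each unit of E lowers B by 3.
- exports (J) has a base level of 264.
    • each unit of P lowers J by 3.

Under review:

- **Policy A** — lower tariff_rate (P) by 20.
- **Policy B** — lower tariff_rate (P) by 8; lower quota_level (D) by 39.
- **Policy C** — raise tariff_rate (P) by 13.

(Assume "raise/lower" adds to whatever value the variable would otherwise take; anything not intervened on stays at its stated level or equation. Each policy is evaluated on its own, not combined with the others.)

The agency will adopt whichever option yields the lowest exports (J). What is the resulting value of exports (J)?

Policy A (P − 20):
  P = 37 − 20 = 17
  J = 264 − 3·17 = 213
Policy B (P − 8, D − 39):
  P = 37 − 8 = 29
  J = 264 − 3·29 = 177
Policy C (P + 13):
  P = 37 + 13 = 50
  J = 264 − 3·50 = 114
Comparing — Policy A: J=213, Policy B: J=177, Policy C: J=114. Lowest is 114 (Policy C).

114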